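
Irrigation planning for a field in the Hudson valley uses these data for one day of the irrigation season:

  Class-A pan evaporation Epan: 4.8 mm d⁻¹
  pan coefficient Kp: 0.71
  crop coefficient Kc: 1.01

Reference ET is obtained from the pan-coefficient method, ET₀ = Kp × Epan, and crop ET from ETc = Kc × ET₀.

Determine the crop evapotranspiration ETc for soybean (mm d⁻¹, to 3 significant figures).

3.44 mm d⁻¹

ET₀ = 0.71 × 4.8 = 3.4080 mm/d
ETc = Kc × ET₀ = 1.01 × 3.4080 = 3.4421 mm/d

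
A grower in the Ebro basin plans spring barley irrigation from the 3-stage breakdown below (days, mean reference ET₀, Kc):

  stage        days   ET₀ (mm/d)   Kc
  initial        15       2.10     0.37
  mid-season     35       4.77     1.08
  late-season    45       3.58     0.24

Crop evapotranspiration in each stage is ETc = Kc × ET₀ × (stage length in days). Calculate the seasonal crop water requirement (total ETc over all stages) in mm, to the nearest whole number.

initial: 0.37 × 2.10 × 15 = 11.66 mm
mid-season: 1.08 × 4.77 × 35 = 180.31 mm
late-season: 0.24 × 3.58 × 45 = 38.66 mm
Seasonal total = 230.63 mm

231 mm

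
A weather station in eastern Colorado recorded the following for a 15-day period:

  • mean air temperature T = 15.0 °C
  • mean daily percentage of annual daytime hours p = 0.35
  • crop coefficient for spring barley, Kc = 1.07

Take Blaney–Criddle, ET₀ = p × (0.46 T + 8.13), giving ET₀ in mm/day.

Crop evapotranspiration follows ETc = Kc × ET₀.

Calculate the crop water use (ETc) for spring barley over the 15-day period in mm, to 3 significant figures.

84.4 mm

ET₀ = 0.35 × (0.46 × 15.0 + 8.13) = 0.35 × 15.030 = 5.2605 mm/d
ETc = Kc × ET₀ = 1.07 × 5.2605 = 5.6287 mm/d
Over 15 days: 5.6287 × 15 = 84.431 mm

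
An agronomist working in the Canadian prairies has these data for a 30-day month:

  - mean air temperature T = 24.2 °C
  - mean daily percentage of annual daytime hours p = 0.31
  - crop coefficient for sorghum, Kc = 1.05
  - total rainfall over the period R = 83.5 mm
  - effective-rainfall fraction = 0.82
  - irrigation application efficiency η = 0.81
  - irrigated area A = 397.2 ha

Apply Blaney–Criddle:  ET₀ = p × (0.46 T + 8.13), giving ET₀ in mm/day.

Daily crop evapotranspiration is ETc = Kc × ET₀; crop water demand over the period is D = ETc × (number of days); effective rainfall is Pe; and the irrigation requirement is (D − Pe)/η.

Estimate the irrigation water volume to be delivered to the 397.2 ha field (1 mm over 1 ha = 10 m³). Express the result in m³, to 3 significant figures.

ET₀ = 0.31 × (0.46 × 24.2 + 8.13) = 0.31 × 19.262 = 5.9712 mm/d
ETc = Kc × ET₀ = 1.05 × 5.9712 = 6.2698 mm/d
Crop demand D = ETc × 30 d = 6.2698 × 30 = 188.094 mm
Pe = 0.82 × 83.5 = 68.470 mm
D − Pe = 188.094 − 68.470 = 119.624 mm
Gross irrigation = 119.624 / 0.81 = 147.684 mm
Volume = 147.684 mm × 397.2 ha × 10 = 586600.8 m³

587000 m³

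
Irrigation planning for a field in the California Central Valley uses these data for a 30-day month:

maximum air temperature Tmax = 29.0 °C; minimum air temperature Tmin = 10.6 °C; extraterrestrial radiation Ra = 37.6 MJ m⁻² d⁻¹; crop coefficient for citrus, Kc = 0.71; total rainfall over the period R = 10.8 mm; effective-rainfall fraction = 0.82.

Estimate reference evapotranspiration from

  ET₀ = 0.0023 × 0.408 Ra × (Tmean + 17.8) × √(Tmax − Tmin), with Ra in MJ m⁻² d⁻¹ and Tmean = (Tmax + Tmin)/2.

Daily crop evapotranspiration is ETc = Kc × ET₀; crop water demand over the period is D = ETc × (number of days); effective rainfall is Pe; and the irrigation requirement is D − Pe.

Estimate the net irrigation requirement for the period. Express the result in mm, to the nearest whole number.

112 mm

Tmean = (29.0 + 10.6)/2 = 19.80 °C
0.408 Ra = 0.408 × 37.6 = 15.3408 mm/d equivalent
ET₀ = 0.0023 × 15.3408 × (19.80 + 17.8) × √18.4 = 0.0023 × 15.3408 × 37.60 × 4.2895 = 5.6908 mm/d
ETc = Kc × ET₀ = 0.71 × 5.6908 = 4.0405 mm/d
Crop demand D = ETc × 30 d = 4.0405 × 30 = 121.215 mm
Pe = 0.82 × 10.8 = 8.856 mm
D − Pe = 121.215 − 8.856 = 112.359 mm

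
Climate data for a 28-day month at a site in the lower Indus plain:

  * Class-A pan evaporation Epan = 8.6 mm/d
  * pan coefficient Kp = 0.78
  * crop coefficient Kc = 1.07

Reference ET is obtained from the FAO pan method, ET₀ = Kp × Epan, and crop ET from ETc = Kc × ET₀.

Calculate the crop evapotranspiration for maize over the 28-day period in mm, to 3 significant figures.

201 mm

ET₀ = 0.78 × 8.6 = 6.7080 mm/d
ETc = Kc × ET₀ = 1.07 × 6.7080 = 7.1776 mm/d
Over 28 days: 7.1776 × 28 = 200.973 mm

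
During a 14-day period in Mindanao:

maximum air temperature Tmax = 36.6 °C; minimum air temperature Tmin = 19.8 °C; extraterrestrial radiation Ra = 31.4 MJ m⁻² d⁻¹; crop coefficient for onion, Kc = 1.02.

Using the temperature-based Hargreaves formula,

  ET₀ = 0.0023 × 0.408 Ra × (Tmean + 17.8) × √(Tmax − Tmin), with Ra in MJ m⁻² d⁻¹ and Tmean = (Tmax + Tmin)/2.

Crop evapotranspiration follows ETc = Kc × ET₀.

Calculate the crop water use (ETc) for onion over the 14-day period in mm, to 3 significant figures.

Tmean = (36.6 + 19.8)/2 = 28.20 °C
0.408 Ra = 0.408 × 31.4 = 12.8112 mm/d equivalent
ET₀ = 0.0023 × 12.8112 × (28.20 + 17.8) × √16.8 = 0.0023 × 12.8112 × 46.00 × 4.0988 = 5.5556 mm/d
ETc = Kc × ET₀ = 1.02 × 5.5556 = 5.6667 mm/d
Over 14 days: 5.6667 × 14 = 79.334 mm

79.3 mm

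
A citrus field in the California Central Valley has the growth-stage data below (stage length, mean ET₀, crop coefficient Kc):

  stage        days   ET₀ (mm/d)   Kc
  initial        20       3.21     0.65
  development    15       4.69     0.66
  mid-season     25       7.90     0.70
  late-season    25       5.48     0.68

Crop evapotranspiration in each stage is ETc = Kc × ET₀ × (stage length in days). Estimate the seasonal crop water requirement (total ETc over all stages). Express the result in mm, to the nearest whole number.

initial: 0.65 × 3.21 × 20 = 41.73 mm
development: 0.66 × 4.69 × 15 = 46.43 mm
mid-season: 0.70 × 7.90 × 25 = 138.25 mm
late-season: 0.68 × 5.48 × 25 = 93.16 mm
Seasonal total = 319.57 mm

320 mm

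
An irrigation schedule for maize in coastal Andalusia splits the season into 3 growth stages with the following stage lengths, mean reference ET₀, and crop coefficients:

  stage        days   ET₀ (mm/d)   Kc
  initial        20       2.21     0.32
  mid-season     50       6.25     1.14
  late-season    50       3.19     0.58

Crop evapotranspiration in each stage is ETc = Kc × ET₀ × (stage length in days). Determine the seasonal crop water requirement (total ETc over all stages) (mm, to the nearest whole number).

463 mm

initial: 0.32 × 2.21 × 20 = 14.14 mm
mid-season: 1.14 × 6.25 × 50 = 356.25 mm
late-season: 0.58 × 3.19 × 50 = 92.51 mm
Seasonal total = 462.90 mm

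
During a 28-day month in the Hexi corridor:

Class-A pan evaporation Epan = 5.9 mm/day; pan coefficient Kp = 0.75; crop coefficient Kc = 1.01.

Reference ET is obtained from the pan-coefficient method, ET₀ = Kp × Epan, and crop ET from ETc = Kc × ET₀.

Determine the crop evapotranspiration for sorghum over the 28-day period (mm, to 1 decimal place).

ET₀ = 0.75 × 5.9 = 4.4250 mm/d
ETc = Kc × ET₀ = 1.01 × 4.4250 = 4.4693 mm/d
Over 28 days: 4.4693 × 28 = 125.140 mm

125.1 mm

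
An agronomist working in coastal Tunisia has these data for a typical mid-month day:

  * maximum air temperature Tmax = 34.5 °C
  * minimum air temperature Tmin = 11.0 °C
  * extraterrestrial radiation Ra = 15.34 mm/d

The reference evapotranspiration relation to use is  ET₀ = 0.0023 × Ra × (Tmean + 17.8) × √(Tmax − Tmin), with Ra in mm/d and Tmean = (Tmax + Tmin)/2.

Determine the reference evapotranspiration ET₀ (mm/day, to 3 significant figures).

6.94 mm/day

Tmean = (34.5 + 11.0)/2 = 22.75 °C
ET₀ = 0.0023 × 15.34 × (22.75 + 17.8) × √23.5 = 0.0023 × 15.34 × 40.55 × 4.8477 = 6.9355 mm/d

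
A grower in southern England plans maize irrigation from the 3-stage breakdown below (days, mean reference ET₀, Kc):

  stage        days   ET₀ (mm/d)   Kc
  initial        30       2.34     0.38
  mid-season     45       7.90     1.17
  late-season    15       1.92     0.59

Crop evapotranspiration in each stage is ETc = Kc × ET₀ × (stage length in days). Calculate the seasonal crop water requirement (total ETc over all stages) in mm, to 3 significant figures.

460 mm

initial: 0.38 × 2.34 × 30 = 26.68 mm
mid-season: 1.17 × 7.90 × 45 = 415.94 mm
late-season: 0.59 × 1.92 × 15 = 16.99 mm
Seasonal total = 459.61 mm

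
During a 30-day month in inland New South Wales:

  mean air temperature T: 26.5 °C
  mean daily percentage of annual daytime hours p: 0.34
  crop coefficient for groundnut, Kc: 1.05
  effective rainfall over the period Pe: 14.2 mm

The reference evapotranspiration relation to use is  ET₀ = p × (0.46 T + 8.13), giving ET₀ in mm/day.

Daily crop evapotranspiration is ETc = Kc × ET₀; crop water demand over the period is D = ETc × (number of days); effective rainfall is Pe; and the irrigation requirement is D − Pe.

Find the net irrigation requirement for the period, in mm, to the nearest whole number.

203 mm

ET₀ = 0.34 × (0.46 × 26.5 + 8.13) = 0.34 × 20.320 = 6.9088 mm/d
ETc = Kc × ET₀ = 1.05 × 6.9088 = 7.2542 mm/d
Crop demand D = ETc × 30 d = 7.2542 × 30 = 217.626 mm
D − Pe = 217.626 − 14.2 = 203.426 mm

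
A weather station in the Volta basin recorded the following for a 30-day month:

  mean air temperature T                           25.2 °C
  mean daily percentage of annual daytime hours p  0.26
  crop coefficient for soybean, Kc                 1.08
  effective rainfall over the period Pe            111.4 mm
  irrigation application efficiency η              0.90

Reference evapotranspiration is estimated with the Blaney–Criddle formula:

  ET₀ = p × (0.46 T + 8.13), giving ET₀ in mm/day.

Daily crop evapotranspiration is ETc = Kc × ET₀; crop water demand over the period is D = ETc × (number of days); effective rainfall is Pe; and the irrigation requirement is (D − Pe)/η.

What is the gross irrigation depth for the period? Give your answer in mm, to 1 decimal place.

60.8 mm

ET₀ = 0.26 × (0.46 × 25.2 + 8.13) = 0.26 × 19.722 = 5.1277 mm/d
ETc = Kc × ET₀ = 1.08 × 5.1277 = 5.5379 mm/d
Crop demand D = ETc × 30 d = 5.5379 × 30 = 166.137 mm
D − Pe = 166.137 − 111.4 = 54.737 mm
Gross irrigation = 54.737 / 0.90 = 60.819 mm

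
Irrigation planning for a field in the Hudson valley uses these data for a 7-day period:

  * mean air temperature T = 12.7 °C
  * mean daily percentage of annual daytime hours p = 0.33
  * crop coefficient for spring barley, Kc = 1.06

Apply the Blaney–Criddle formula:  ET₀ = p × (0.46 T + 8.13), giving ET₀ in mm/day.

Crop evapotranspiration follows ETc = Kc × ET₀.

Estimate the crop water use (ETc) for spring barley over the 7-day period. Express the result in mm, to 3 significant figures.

34.2 mm

ET₀ = 0.33 × (0.46 × 12.7 + 8.13) = 0.33 × 13.972 = 4.6108 mm/d
ETc = Kc × ET₀ = 1.06 × 4.6108 = 4.8874 mm/d
Over 7 days: 4.8874 × 7 = 34.212 mm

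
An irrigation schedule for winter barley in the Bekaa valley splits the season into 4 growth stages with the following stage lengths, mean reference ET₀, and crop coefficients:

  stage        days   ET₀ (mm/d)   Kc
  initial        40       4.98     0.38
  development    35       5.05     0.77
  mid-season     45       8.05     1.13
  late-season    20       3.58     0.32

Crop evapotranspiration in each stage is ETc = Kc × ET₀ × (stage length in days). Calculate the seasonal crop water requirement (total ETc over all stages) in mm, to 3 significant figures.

initial: 0.38 × 4.98 × 40 = 75.70 mm
development: 0.77 × 5.05 × 35 = 136.10 mm
mid-season: 1.13 × 8.05 × 45 = 409.34 mm
late-season: 0.32 × 3.58 × 20 = 22.91 mm
Seasonal total = 644.05 mm

644 mm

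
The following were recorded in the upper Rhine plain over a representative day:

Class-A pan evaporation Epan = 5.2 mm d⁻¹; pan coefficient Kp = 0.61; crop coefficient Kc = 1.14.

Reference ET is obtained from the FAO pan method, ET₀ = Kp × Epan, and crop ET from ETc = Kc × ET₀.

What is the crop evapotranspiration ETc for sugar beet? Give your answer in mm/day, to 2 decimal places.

ET₀ = 0.61 × 5.2 = 3.1720 mm/d
ETc = Kc × ET₀ = 1.14 × 3.1720 = 3.6161 mm/d

3.62 mm/day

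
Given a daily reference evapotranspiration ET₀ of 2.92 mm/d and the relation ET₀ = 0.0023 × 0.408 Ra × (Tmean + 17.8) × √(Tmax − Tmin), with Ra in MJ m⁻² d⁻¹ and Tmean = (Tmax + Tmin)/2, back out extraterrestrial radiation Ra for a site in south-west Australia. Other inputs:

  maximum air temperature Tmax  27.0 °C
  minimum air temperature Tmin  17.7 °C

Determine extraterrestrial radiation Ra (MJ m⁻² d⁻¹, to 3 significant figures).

25.4 MJ m⁻² d⁻¹

Tmean = (27.0+17.7)/2 = 22.35 °C; ΔT = 9.3
Ra = ET₀ / [0.0023 × 0.408 × (Tmean+17.8) × √ΔT]
   = 2.92 / (0.0023 × 0.408 × 40.15 × 3.0496) = 25.414 MJ m⁻² d⁻¹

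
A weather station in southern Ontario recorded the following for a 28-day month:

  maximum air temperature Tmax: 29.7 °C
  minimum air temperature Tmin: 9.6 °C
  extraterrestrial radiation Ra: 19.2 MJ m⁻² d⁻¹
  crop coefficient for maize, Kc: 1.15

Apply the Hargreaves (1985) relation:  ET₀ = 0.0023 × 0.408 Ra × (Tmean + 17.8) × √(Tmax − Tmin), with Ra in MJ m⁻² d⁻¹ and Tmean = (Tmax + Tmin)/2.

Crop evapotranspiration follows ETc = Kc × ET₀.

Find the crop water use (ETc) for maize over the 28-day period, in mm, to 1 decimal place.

Tmean = (29.7 + 9.6)/2 = 19.65 °C
0.408 Ra = 0.408 × 19.2 = 7.8336 mm/d equivalent
ET₀ = 0.0023 × 7.8336 × (19.65 + 17.8) × √20.1 = 0.0023 × 7.8336 × 37.45 × 4.4833 = 3.0251 mm/d
ETc = Kc × ET₀ = 1.15 × 3.0251 = 3.4789 mm/d
Over 28 days: 3.4789 × 28 = 97.409 mm

97.4 mm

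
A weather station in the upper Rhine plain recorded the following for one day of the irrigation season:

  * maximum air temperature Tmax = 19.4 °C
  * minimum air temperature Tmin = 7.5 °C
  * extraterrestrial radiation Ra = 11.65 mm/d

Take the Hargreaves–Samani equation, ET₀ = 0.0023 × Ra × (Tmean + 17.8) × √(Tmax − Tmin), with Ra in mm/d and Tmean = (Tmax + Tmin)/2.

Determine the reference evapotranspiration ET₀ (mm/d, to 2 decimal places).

Tmean = (19.4 + 7.5)/2 = 13.45 °C
ET₀ = 0.0023 × 11.65 × (13.45 + 17.8) × √11.9 = 0.0023 × 11.65 × 31.25 × 3.4496 = 2.8885 mm/d

2.89 mm/d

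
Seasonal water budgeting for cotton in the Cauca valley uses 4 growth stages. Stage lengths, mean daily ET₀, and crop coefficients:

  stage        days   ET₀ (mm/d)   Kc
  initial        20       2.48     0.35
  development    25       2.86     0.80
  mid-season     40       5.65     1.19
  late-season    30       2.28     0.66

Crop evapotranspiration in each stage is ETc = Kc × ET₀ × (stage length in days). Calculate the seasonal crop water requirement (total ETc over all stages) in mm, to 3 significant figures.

389 mm

initial: 0.35 × 2.48 × 20 = 17.36 mm
development: 0.80 × 2.86 × 25 = 57.20 mm
mid-season: 1.19 × 5.65 × 40 = 268.94 mm
late-season: 0.66 × 2.28 × 30 = 45.14 mm
Seasonal total = 388.64 mm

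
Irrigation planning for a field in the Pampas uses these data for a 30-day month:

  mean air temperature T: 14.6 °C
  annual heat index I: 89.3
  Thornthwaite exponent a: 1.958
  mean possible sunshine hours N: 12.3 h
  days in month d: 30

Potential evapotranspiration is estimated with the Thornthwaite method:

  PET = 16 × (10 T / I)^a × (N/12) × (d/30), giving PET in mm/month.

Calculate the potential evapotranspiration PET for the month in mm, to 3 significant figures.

10T/I = 10 × 14.6 / 89.3 = 1.6349
(10T/I)^a = 1.6349^1.958 = 2.6183
Uncorrected PET = 16 × 2.6183 = 41.893 mm
Correction = (N/12)(d/30) = (12.3/12)(30/30) = 1.0250
PET = 41.893 × 1.0250 = 42.940 mm/month

42.9 mm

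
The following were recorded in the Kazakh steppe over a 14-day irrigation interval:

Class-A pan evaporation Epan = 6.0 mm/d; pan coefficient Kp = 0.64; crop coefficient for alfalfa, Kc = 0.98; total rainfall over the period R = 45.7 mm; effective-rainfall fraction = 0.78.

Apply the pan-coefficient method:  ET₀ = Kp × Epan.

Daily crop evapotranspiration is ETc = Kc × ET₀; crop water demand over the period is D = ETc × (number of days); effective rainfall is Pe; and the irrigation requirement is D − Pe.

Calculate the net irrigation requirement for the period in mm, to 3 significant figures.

ET₀ = 0.64 × 6.0 = 3.8400 mm/d
ETc = Kc × ET₀ = 0.98 × 3.8400 = 3.7632 mm/d
Crop demand D = ETc × 14 d = 3.7632 × 14 = 52.685 mm
Pe = 0.78 × 45.7 = 35.646 mm
D − Pe = 52.685 − 35.646 = 17.039 mm

17.0 mm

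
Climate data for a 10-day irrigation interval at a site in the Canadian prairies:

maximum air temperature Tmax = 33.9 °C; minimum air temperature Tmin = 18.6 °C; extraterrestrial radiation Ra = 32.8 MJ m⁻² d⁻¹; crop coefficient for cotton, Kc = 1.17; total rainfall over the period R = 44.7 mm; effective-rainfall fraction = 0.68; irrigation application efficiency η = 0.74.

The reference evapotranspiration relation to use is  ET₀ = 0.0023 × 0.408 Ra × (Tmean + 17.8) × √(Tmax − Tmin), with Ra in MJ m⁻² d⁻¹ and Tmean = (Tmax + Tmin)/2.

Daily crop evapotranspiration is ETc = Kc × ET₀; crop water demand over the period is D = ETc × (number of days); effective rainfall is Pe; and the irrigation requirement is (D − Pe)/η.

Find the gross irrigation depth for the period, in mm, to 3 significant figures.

Tmean = (33.9 + 18.6)/2 = 26.25 °C
0.408 Ra = 0.408 × 32.8 = 13.3824 mm/d equivalent
ET₀ = 0.0023 × 13.3824 × (26.25 + 17.8) × √15.3 = 0.0023 × 13.3824 × 44.05 × 3.9115 = 5.3034 mm/d
ETc = Kc × ET₀ = 1.17 × 5.3034 = 6.2050 mm/d
Crop demand D = ETc × 10 d = 6.2050 × 10 = 62.050 mm
Pe = 0.68 × 44.7 = 30.396 mm
D − Pe = 62.050 − 30.396 = 31.654 mm
Gross irrigation = 31.654 / 0.74 = 42.776 mm

42.8 mm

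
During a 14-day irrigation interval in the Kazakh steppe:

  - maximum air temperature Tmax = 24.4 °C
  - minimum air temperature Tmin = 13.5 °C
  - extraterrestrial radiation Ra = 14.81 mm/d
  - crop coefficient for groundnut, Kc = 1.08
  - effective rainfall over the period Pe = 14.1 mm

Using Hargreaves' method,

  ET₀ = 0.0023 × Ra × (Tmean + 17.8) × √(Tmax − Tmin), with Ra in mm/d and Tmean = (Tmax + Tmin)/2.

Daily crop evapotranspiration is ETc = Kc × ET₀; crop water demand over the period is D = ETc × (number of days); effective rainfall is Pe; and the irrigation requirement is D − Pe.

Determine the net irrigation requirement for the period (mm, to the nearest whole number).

Tmean = (24.4 + 13.5)/2 = 18.95 °C
ET₀ = 0.0023 × 14.81 × (18.95 + 17.8) × √10.9 = 0.0023 × 14.81 × 36.75 × 3.3015 = 4.1329 mm/d
ETc = Kc × ET₀ = 1.08 × 4.1329 = 4.4635 mm/d
Crop demand D = ETc × 14 d = 4.4635 × 14 = 62.489 mm
D − Pe = 62.489 − 14.1 = 48.389 mm

48 mm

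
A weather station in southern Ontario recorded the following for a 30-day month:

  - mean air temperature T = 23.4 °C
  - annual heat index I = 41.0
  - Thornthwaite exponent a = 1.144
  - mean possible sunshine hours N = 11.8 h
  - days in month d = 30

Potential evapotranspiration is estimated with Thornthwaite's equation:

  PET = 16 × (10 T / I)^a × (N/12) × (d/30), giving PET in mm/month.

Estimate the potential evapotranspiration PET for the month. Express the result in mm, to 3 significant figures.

115 mm

10T/I = 10 × 23.4 / 41.0 = 5.7073
(10T/I)^a = 5.7073^1.144 = 7.3343
Uncorrected PET = 16 × 7.3343 = 117.349 mm
Correction = (N/12)(d/30) = (11.8/12)(30/30) = 0.9833
PET = 117.349 × 0.9833 = 115.389 mm/month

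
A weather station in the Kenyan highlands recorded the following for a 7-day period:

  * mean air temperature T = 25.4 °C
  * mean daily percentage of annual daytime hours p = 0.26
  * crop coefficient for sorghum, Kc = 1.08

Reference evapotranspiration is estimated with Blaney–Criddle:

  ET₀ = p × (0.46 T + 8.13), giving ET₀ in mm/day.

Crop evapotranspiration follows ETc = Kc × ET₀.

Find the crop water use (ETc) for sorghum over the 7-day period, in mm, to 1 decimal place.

38.9 mm

ET₀ = 0.26 × (0.46 × 25.4 + 8.13) = 0.26 × 19.814 = 5.1516 mm/d
ETc = Kc × ET₀ = 1.08 × 5.1516 = 5.5637 mm/d
Over 7 days: 5.5637 × 7 = 38.946 mm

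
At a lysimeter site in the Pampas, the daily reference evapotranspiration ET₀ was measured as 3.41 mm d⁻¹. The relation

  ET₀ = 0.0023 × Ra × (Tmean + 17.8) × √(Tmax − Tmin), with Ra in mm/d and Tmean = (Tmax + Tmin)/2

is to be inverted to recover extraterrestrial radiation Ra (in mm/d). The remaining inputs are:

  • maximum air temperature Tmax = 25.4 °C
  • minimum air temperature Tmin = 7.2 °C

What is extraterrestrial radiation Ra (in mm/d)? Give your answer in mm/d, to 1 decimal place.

10.2 mm/d

Tmean = 16.30 °C; √ΔT = 4.2661
Ra = ET₀ / [0.0023 × (Tmean+17.8) × √ΔT] = 3.41 / (0.0023 × 34.10 × 4.2661) = 10.192 mm/d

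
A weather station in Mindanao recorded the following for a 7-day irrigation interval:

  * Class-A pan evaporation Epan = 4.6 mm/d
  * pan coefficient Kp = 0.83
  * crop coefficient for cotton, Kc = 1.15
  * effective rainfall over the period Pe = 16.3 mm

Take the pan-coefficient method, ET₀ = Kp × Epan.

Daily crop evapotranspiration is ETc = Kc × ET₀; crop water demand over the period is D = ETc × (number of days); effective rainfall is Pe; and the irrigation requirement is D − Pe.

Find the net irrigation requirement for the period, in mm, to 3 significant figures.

ET₀ = 0.83 × 4.6 = 3.8180 mm/d
ETc = Kc × ET₀ = 1.15 × 3.8180 = 4.3907 mm/d
Crop demand D = ETc × 7 d = 4.3907 × 7 = 30.735 mm
D − Pe = 30.735 − 16.3 = 14.435 mm

14.4 mm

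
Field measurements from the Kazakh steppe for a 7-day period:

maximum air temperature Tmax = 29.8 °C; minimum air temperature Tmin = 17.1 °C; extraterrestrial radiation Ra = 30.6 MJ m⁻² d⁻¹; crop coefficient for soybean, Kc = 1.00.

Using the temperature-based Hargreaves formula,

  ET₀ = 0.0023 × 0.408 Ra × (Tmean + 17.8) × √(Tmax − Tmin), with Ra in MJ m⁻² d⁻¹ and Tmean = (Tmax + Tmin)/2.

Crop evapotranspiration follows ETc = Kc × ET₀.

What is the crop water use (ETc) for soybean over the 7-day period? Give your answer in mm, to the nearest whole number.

30 mm

Tmean = (29.8 + 17.1)/2 = 23.45 °C
0.408 Ra = 0.408 × 30.6 = 12.4848 mm/d equivalent
ET₀ = 0.0023 × 12.4848 × (23.45 + 17.8) × √12.7 = 0.0023 × 12.4848 × 41.25 × 3.5637 = 4.2212 mm/d
ETc = Kc × ET₀ = 1.00 × 4.2212 = 4.2212 mm/d
Over 7 days: 4.2212 × 7 = 29.548 mm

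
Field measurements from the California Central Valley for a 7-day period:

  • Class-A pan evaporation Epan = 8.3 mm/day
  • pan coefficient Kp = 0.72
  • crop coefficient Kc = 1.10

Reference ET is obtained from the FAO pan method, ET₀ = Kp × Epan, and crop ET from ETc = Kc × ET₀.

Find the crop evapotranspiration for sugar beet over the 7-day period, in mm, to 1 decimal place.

ET₀ = 0.72 × 8.3 = 5.9760 mm/d
ETc = Kc × ET₀ = 1.10 × 5.9760 = 6.5736 mm/d
Over 7 days: 6.5736 × 7 = 46.015 mm

46.0 mm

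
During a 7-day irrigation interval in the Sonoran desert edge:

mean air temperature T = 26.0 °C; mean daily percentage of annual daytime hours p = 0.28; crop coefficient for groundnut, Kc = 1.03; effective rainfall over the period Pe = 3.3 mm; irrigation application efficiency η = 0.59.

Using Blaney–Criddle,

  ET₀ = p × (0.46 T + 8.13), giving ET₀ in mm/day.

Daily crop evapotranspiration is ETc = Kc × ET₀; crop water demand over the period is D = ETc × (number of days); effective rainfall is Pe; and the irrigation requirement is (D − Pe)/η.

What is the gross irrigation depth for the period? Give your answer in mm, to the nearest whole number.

63 mm

ET₀ = 0.28 × (0.46 × 26.0 + 8.13) = 0.28 × 20.090 = 5.6252 mm/d
ETc = Kc × ET₀ = 1.03 × 5.6252 = 5.7940 mm/d
Crop demand D = ETc × 7 d = 5.7940 × 7 = 40.558 mm
D − Pe = 40.558 − 3.3 = 37.258 mm
Gross irrigation = 37.258 / 0.59 = 63.149 mm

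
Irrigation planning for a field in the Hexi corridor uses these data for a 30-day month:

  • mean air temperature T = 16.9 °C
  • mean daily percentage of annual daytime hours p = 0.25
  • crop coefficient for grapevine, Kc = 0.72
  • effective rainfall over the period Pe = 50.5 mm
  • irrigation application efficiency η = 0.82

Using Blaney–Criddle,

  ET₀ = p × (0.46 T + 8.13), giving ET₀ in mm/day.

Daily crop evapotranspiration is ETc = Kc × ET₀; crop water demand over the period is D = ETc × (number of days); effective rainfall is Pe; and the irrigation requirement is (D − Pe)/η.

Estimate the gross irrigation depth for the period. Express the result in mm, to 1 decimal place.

43.1 mm

ET₀ = 0.25 × (0.46 × 16.9 + 8.13) = 0.25 × 15.904 = 3.9760 mm/d
ETc = Kc × ET₀ = 0.72 × 3.9760 = 2.8627 mm/d
Crop demand D = ETc × 30 d = 2.8627 × 30 = 85.881 mm
D − Pe = 85.881 − 50.5 = 35.381 mm
Gross irrigation = 35.381 / 0.82 = 43.148 mm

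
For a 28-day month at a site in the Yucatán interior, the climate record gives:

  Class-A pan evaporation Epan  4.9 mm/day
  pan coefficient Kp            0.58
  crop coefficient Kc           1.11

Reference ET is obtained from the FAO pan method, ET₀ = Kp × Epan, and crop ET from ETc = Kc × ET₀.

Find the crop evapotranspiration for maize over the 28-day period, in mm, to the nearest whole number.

88 mm

ET₀ = 0.58 × 4.9 = 2.8420 mm/d
ETc = Kc × ET₀ = 1.11 × 2.8420 = 3.1546 mm/d
Over 28 days: 3.1546 × 28 = 88.329 mm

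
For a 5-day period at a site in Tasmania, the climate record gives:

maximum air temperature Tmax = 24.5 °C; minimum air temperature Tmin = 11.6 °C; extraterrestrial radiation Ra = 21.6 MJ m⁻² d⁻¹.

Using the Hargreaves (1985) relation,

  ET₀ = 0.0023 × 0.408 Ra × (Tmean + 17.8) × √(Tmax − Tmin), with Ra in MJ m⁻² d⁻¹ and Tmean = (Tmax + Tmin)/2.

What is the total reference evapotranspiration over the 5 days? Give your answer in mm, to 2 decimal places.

13.05 mm

Tmean = (24.5 + 11.6)/2 = 18.05 °C
0.408 Ra = 0.408 × 21.6 = 8.8128 mm/d equivalent
ET₀ = 0.0023 × 8.8128 × (18.05 + 17.8) × √12.9 = 0.0023 × 8.8128 × 35.85 × 3.5917 = 2.6099 mm/d
Over 5 days: 2.6099 × 5 = 13.050 mm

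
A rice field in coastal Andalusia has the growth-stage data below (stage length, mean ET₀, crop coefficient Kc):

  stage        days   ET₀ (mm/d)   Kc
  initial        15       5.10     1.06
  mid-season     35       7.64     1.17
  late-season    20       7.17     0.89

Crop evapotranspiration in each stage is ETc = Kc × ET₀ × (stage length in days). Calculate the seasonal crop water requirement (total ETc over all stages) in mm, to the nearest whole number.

522 mm

initial: 1.06 × 5.10 × 15 = 81.09 mm
mid-season: 1.17 × 7.64 × 35 = 312.86 mm
late-season: 0.89 × 7.17 × 20 = 127.63 mm
Seasonal total = 521.58 mm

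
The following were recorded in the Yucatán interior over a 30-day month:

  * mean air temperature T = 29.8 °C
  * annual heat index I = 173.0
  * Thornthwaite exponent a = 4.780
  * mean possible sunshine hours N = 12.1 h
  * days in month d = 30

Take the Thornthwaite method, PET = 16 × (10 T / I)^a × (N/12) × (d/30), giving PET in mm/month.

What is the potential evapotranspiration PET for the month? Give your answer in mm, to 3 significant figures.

217 mm

10T/I = 10 × 29.8 / 173.0 = 1.7225
(10T/I)^a = 1.7225^4.780 = 13.4537
Uncorrected PET = 16 × 13.4537 = 215.259 mm
Correction = (N/12)(d/30) = (12.1/12)(30/30) = 1.0083
PET = 215.259 × 1.0083 = 217.046 mm/month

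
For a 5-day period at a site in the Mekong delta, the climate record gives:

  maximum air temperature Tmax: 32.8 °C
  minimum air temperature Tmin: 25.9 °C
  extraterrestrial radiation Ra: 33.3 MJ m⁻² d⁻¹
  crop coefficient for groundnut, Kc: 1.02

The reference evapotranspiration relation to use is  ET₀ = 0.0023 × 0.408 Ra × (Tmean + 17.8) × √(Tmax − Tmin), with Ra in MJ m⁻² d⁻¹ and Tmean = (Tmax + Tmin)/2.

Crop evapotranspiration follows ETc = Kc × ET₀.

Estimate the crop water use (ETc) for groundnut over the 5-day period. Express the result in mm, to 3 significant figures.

Tmean = (32.8 + 25.9)/2 = 29.35 °C
0.408 Ra = 0.408 × 33.3 = 13.5864 mm/d equivalent
ET₀ = 0.0023 × 13.5864 × (29.35 + 17.8) × √6.9 = 0.0023 × 13.5864 × 47.15 × 2.6268 = 3.8703 mm/d
ETc = Kc × ET₀ = 1.02 × 3.8703 = 3.9477 mm/d
Over 5 days: 3.9477 × 5 = 19.739 mm

19.7 mm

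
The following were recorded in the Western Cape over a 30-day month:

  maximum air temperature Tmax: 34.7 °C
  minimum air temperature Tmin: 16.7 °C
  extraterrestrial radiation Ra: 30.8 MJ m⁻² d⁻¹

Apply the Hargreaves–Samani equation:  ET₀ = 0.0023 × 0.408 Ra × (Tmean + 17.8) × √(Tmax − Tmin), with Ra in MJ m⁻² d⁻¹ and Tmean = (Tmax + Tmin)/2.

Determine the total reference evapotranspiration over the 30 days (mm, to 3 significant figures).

160 mm

Tmean = (34.7 + 16.7)/2 = 25.70 °C
0.408 Ra = 0.408 × 30.8 = 12.5664 mm/d equivalent
ET₀ = 0.0023 × 12.5664 × (25.70 + 17.8) × √18.0 = 0.0023 × 12.5664 × 43.50 × 4.2426 = 5.3341 mm/d
Over 30 days: 5.3341 × 30 = 160.023 mm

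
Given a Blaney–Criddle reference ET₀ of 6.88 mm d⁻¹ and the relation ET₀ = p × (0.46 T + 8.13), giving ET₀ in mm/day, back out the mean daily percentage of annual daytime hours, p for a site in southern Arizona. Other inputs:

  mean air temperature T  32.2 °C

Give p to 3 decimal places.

0.300

p = ET₀ / (0.46 T + 8.13) = 6.88 / (0.46 × 32.2 + 8.13) = 6.88 / 22.942 = 0.2999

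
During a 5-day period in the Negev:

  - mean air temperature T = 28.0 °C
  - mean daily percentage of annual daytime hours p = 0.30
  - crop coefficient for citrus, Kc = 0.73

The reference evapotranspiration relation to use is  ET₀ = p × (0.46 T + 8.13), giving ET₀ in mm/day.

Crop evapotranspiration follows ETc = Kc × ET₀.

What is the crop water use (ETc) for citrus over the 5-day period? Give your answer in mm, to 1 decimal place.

23.0 mm

ET₀ = 0.30 × (0.46 × 28.0 + 8.13) = 0.30 × 21.010 = 6.3030 mm/d
ETc = Kc × ET₀ = 0.73 × 6.3030 = 4.6012 mm/d
Over 5 days: 4.6012 × 5 = 23.006 mm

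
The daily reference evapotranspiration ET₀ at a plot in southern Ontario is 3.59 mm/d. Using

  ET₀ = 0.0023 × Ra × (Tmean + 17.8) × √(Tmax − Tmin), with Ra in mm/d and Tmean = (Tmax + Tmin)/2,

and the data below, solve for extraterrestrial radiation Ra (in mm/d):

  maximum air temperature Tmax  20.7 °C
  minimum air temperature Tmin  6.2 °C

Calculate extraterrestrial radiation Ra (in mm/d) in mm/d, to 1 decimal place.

13.1 mm/d

Tmean = 13.45 °C; √ΔT = 3.8079
Ra = ET₀ / [0.0023 × (Tmean+17.8) × √ΔT] = 3.59 / (0.0023 × 31.25 × 3.8079) = 13.117 mm/d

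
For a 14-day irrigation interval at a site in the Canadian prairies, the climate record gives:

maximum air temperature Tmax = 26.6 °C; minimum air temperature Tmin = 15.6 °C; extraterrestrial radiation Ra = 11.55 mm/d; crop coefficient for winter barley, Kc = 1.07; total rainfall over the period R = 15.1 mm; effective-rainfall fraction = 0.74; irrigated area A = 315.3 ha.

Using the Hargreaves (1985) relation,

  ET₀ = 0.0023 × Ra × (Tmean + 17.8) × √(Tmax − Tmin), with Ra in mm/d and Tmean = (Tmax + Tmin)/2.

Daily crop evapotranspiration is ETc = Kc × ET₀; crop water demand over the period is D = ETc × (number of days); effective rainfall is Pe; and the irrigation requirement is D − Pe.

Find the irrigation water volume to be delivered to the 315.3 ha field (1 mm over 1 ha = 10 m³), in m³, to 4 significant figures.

126600 m³

Tmean = (26.6 + 15.6)/2 = 21.10 °C
ET₀ = 0.0023 × 11.55 × (21.10 + 17.8) × √11.0 = 0.0023 × 11.55 × 38.90 × 3.3166 = 3.4273 mm/d
ETc = Kc × ET₀ = 1.07 × 3.4273 = 3.6672 mm/d
Crop demand D = ETc × 14 d = 3.6672 × 14 = 51.341 mm
Pe = 0.74 × 15.1 = 11.174 mm
D − Pe = 51.341 − 11.174 = 40.167 mm
Volume = 40.167 mm × 315.3 ha × 10 = 126646.6 m³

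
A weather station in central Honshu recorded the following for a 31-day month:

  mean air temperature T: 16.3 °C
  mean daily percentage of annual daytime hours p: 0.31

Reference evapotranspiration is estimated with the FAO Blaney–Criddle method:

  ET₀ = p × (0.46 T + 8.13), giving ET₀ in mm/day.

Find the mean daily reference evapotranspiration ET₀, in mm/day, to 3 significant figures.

ET₀ = 0.31 × (0.46 × 16.3 + 8.13) = 0.31 × 15.628 = 4.8447 mm/d

4.84 mm/day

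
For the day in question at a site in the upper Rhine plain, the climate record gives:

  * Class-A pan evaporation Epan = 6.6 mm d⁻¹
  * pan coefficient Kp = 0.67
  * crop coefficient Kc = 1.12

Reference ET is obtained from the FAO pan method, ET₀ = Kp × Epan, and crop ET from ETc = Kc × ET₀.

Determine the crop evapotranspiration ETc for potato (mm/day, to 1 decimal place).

5.0 mm/day

ET₀ = 0.67 × 6.6 = 4.4220 mm/d
ETc = Kc × ET₀ = 1.12 × 4.4220 = 4.9526 mm/d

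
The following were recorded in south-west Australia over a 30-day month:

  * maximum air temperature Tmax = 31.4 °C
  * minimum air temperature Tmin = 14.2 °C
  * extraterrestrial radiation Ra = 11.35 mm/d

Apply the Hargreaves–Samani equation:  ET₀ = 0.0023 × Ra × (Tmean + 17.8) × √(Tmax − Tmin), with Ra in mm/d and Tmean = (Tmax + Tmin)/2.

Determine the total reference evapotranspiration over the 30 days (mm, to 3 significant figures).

132 mm

Tmean = (31.4 + 14.2)/2 = 22.80 °C
ET₀ = 0.0023 × 11.35 × (22.80 + 17.8) × √17.2 = 0.0023 × 11.35 × 40.60 × 4.1473 = 4.3956 mm/d
Over 30 days: 4.3956 × 30 = 131.868 mm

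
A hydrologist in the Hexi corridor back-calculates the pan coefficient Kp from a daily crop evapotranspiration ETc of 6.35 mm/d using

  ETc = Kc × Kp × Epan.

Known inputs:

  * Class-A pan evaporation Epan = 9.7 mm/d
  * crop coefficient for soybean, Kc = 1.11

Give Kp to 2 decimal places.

0.59

ETc = Kc × Kp × Epan  ⇒  Kp = ETc / (Kc × Epan)
Kp = 6.35 / (1.11 × 9.7) = 6.35 / 10.767 = 0.5898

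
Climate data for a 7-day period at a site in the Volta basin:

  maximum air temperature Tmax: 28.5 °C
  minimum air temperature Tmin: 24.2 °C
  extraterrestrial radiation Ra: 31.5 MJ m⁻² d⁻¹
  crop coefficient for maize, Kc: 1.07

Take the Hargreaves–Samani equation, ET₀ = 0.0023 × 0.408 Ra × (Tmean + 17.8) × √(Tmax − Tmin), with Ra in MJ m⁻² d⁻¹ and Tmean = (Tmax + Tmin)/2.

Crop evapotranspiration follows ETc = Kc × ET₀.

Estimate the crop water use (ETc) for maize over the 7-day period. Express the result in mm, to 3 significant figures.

20.3 mm

Tmean = (28.5 + 24.2)/2 = 26.35 °C
0.408 Ra = 0.408 × 31.5 = 12.8520 mm/d equivalent
ET₀ = 0.0023 × 12.8520 × (26.35 + 17.8) × √4.3 = 0.0023 × 12.8520 × 44.15 × 2.0736 = 2.7062 mm/d
ETc = Kc × ET₀ = 1.07 × 2.7062 = 2.8956 mm/d
Over 7 days: 2.8956 × 7 = 20.269 mm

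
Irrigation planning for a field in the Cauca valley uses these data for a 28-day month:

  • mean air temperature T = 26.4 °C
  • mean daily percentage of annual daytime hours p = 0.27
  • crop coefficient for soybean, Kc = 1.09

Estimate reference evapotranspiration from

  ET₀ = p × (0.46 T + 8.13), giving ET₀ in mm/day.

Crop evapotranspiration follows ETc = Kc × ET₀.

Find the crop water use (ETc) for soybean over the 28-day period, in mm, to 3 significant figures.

ET₀ = 0.27 × (0.46 × 26.4 + 8.13) = 0.27 × 20.274 = 5.4740 mm/d
ETc = Kc × ET₀ = 1.09 × 5.4740 = 5.9667 mm/d
Over 28 days: 5.9667 × 28 = 167.068 mm

167 mm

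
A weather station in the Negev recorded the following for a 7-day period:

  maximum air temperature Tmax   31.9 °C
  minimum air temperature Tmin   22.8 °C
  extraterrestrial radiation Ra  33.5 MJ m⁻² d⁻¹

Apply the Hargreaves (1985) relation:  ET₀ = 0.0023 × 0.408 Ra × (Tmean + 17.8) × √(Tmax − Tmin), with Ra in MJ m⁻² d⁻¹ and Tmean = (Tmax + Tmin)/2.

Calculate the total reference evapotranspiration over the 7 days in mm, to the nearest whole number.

Tmean = (31.9 + 22.8)/2 = 27.35 °C
0.408 Ra = 0.408 × 33.5 = 13.6680 mm/d equivalent
ET₀ = 0.0023 × 13.6680 × (27.35 + 17.8) × √9.1 = 0.0023 × 13.6680 × 45.15 × 3.0166 = 4.2816 mm/d
Over 7 days: 4.2816 × 7 = 29.971 mm

30 mm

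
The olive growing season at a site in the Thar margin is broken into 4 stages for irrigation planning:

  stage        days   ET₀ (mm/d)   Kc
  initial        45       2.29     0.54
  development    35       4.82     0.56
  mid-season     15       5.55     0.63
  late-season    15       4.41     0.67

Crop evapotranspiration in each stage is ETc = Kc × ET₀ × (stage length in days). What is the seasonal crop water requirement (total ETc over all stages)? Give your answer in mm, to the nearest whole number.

247 mm

initial: 0.54 × 2.29 × 45 = 55.65 mm
development: 0.56 × 4.82 × 35 = 94.47 mm
mid-season: 0.63 × 5.55 × 15 = 52.45 mm
late-season: 0.67 × 4.41 × 15 = 44.32 mm
Seasonal total = 246.89 mm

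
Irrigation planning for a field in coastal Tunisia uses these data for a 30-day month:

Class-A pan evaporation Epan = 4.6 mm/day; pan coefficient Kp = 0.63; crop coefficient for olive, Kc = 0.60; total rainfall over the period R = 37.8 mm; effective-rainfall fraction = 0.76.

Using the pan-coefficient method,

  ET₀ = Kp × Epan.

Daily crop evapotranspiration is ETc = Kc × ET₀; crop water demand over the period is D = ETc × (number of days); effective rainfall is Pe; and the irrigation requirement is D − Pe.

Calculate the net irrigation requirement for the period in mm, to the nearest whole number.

ET₀ = 0.63 × 4.6 = 2.8980 mm/d
ETc = Kc × ET₀ = 0.60 × 2.8980 = 1.7388 mm/d
Crop demand D = ETc × 30 d = 1.7388 × 30 = 52.164 mm
Pe = 0.76 × 37.8 = 28.728 mm
D − Pe = 52.164 − 28.728 = 23.436 mm

23 mm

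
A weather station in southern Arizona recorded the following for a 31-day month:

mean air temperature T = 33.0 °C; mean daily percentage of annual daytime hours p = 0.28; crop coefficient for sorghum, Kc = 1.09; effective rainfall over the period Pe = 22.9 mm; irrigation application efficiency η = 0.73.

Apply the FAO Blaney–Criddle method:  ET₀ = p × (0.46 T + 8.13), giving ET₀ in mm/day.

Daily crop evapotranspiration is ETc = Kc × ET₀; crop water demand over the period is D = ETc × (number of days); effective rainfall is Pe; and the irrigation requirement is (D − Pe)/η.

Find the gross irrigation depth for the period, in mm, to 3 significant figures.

ET₀ = 0.28 × (0.46 × 33.0 + 8.13) = 0.28 × 23.310 = 6.5268 mm/d
ETc = Kc × ET₀ = 1.09 × 6.5268 = 7.1142 mm/d
Crop demand D = ETc × 31 d = 7.1142 × 31 = 220.540 mm
D − Pe = 220.540 − 22.9 = 197.640 mm
Gross irrigation = 197.640 / 0.73 = 270.740 mm

271 mm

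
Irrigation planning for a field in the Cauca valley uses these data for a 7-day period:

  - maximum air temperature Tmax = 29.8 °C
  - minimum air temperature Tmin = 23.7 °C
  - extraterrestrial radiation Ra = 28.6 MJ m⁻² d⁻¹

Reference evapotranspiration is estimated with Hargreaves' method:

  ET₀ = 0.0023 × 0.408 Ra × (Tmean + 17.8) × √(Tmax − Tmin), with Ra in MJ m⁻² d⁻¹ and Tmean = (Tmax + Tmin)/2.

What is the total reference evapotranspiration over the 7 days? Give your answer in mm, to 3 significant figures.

Tmean = (29.8 + 23.7)/2 = 26.75 °C
0.408 Ra = 0.408 × 28.6 = 11.6688 mm/d equivalent
ET₀ = 0.0023 × 11.6688 × (26.75 + 17.8) × √6.1 = 0.0023 × 11.6688 × 44.55 × 2.4698 = 2.9530 mm/d
Over 7 days: 2.9530 × 7 = 20.671 mm

20.7 mm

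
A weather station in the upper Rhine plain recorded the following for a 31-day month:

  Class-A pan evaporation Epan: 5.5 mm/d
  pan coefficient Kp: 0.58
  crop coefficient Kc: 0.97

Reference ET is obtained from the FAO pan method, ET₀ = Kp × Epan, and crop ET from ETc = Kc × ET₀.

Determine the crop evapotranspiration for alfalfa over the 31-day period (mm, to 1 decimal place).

95.9 mm

ET₀ = 0.58 × 5.5 = 3.1900 mm/d
ETc = Kc × ET₀ = 0.97 × 3.1900 = 3.0943 mm/d
Over 31 days: 3.0943 × 31 = 95.923 mm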